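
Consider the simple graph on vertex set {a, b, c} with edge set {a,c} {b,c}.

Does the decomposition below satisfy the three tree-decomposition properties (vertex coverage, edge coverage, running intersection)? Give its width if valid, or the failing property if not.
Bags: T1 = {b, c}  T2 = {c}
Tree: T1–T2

A tree decomposition must satisfy three properties: every vertex lies in some bag; for every edge, both endpoints lie together in some bag; and for every vertex, the bags containing it form a connected subtree. Here vertex a appears in no bag, so the decomposition is invalid.

No — vertex a appears in no bag.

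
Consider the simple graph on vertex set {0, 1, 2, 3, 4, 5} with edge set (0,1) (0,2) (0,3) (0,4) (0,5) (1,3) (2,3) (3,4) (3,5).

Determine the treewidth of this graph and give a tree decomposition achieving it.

Every bag has size at most 3, so the width is 3 − 1 = 2 and tw(G) ≤ 2. On the other hand G contains the 3-clique {0, 1, 3}. A clique must lie in a single bag of any decomposition, so no decomposition can have width below 2. Therefore the treewidth is 2.

Treewidth 2.
Bags: B1 = {0, 3, 4}  B2 = {0, 3, 5}  B3 = {0, 1, 3}  B4 = {0, 2, 3}
Tree: B1–B2, B1–B3, B3–B4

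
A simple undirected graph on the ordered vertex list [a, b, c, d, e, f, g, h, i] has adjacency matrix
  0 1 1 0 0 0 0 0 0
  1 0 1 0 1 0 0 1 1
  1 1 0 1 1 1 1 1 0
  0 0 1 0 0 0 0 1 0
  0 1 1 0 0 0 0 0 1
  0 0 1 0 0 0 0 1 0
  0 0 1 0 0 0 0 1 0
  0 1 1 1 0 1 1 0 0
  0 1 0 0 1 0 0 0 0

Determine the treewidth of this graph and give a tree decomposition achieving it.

Each bag holds 3 vertices, so the decomposition has width 2, which upper-bounds the treewidth. On the other hand G contains the 3-clique {b, c, e}. A clique must lie in a single bag of any decomposition, so no decomposition can have width below 2. The upper and lower bounds meet at 2, so that is the treewidth.

Treewidth 2.
One such decomposition:
Bags: B1 = {b, c, h}  B2 = {c, d, h}  B3 = {c, g, h}  B4 = {b, c, e}  B5 = {a, b, c}  B6 = {c, f, h}  B7 = {b, e, i}
Tree: B1–B2, B2–B3, B1–B4, B4–B5, B3–B6, B4–B7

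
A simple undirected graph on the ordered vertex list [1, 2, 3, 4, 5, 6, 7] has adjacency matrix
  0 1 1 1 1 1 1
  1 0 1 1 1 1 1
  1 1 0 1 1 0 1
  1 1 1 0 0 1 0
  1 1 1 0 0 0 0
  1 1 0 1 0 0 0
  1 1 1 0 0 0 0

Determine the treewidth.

3

A width-3 tree decomposition is:
Bags: B1 = {1, 2, 3, 7}  B2 = {1, 2, 3, 4}  B3 = {1, 2, 3, 5}  B4 = {1, 2, 4, 6}
Tree: B1–B2, B1–B3, B2–B4
Every bag has size at most 4, so the width is 4 − 1 = 3 and tw(G) ≤ 3. On the other hand G contains the 4-clique {1, 2, 3, 4}. A clique must lie in a single bag of any decomposition, so no decomposition can have width below 3. Hence tw(G) = 3 exactly.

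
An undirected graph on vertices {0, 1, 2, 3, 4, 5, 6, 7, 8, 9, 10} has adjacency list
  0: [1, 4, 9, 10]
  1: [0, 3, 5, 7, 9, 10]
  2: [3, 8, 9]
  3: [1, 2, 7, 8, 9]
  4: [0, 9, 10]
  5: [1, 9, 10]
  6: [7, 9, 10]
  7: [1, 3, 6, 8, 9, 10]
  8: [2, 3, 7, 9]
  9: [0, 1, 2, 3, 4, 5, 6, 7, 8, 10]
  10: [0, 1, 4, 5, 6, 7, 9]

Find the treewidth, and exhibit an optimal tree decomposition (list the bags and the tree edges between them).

Treewidth 3.
Bags: B1 = {3, 7, 8, 9}  B2 = {1, 3, 7, 9}  B3 = {1, 7, 9, 10}  B4 = {6, 7, 9, 10}  B5 = {2, 3, 8, 9}  B6 = {1, 5, 9, 10}  B7 = {0, 1, 9, 10}  B8 = {0, 4, 9, 10}
Tree: B1–B2, B2–B3, B3–B4, B1–B5, B3–B6, B6–B7, B7–B8

The largest bag has 4 vertices, giving width 3; this decomposition certifies tw(G) ≤ 3. On the other hand G contains the 4-clique {2, 3, 8, 9}. A clique must lie in a single bag of any decomposition, so no decomposition can have width below 3. Hence tw(G) = 3 exactly.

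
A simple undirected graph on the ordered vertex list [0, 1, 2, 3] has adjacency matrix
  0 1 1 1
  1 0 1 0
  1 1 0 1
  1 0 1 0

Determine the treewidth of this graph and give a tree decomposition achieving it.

Treewidth 2.
One such decomposition:
Bags: B1 = {0, 2, 3}  B2 = {0, 1, 2}
Tree: B1–B2

The largest bag has 3 vertices, giving width 2; this decomposition certifies tw(G) ≤ 2. Conversely, {0, 1, 2} is a clique of size 3, and the vertices of any clique must share a bag in every tree decomposition; so some bag has ≥ 3 vertices and tw(G) ≥ 2. The upper and lower bounds meet at 2, so that is the treewidth.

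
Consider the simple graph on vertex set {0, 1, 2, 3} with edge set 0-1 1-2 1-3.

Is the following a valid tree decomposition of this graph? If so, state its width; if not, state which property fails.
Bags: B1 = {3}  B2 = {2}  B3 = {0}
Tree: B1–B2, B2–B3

No — vertex 1 appears in no bag.

A tree decomposition must satisfy three properties: every vertex lies in some bag; for every edge, both endpoints lie together in some bag; and for every vertex, the bags containing it form a connected subtree. Here vertex 1 appears in no bag, so the decomposition is invalid.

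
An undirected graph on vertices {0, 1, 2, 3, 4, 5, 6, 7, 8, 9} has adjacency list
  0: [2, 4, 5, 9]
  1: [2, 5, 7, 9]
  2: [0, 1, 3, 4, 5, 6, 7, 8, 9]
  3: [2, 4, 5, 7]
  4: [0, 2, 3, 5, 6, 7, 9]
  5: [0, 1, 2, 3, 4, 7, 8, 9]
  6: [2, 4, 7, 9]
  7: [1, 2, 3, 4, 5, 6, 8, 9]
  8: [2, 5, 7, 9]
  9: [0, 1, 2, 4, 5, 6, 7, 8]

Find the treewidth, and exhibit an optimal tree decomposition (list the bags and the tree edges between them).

Every bag has size at most 5, so the width is 5 − 1 = 4 and tw(G) ≤ 4. On the other hand G contains the 5-clique {0, 2, 4, 5, 9}. A clique must lie in a single bag of any decomposition, so no decomposition can have width below 4. The upper and lower bounds meet at 4, so that is the treewidth.

Treewidth 4.
Bags: B1 = {2, 4, 5, 7, 9}  B2 = {0, 2, 4, 5, 9}  B3 = {1, 2, 5, 7, 9}  B4 = {2, 4, 6, 7, 9}  B5 = {2, 3, 4, 5, 7}  B6 = {2, 5, 7, 8, 9}
Tree: B1–B2, B1–B3, B1–B4, B1–B5, B3–B6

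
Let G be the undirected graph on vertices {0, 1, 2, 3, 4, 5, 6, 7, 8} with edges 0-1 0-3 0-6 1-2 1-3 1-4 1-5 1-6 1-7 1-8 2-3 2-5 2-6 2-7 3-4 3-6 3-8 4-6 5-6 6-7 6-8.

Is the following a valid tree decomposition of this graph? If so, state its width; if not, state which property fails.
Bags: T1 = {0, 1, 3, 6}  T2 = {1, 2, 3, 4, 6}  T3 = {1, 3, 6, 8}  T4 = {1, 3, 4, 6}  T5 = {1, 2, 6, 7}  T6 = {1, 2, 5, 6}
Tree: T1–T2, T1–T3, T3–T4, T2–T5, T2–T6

No — bags containing vertex 4 are not connected in the tree.

A tree decomposition must satisfy three properties: every vertex lies in some bag; for every edge, both endpoints lie together in some bag; and for every vertex, the bags containing it form a connected subtree. Here bags containing vertex 4 are not connected in the tree, so the decomposition is invalid.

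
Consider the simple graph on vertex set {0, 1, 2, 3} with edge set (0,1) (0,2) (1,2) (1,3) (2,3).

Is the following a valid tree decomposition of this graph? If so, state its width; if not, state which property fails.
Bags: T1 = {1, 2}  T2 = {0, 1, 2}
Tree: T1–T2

No — vertex 3 appears in no bag.

A tree decomposition must satisfy three properties: every vertex lies in some bag; for every edge, both endpoints lie together in some bag; and for every vertex, the bags containing it form a connected subtree. Here vertex 3 appears in no bag, so the decomposition is invalid.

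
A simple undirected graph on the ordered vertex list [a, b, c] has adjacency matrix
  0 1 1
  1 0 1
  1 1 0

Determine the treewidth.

A width-2 tree decomposition is:
Bags: B1 = {a, b, c}
Tree: (single bag)
A single bag containing all 3 vertices is trivially a valid decomposition of width 2. On the other hand G contains the 3-clique {a, b, c}. A clique must lie in a single bag of any decomposition, so no decomposition can have width below 2. Combining the bounds, tw(G) = 2.

2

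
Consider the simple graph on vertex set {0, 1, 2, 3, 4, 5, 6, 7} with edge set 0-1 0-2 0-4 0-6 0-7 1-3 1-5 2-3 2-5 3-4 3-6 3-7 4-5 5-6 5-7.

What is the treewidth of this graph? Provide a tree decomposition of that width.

Treewidth 3.
Bags: B1 = {0, 2, 3, 5}  B2 = {0, 3, 4, 5}  B3 = {0, 3, 5, 7}  B4 = {0, 1, 3, 5}  B5 = {0, 3, 5, 6}
Tree: B1–B2, B2–B3, B3–B4, B4–B5

Each bag holds 4 vertices, so the decomposition has width 3, which upper-bounds the treewidth. For the lower bound: the 4 vertex sets {2,5}, {0,4}, {3}, {7} are disjoint, each induces a connected subgraph, and every pair is joined by at least one edge of G. Contracting each set to a single vertex therefore yields K_{4} as a minor, and since treewidth is minor-monotone, tw(G) ≥ tw(K_{4}) = 3. Hence tw(G) = 3 exactly.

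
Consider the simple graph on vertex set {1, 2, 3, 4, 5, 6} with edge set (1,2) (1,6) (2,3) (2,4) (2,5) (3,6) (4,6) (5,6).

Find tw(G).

2

A width-2 tree decomposition is:
Bags: B1 = {2, 4, 6}  B2 = {2, 5, 6}  B3 = {1, 2, 6}  B4 = {2, 3, 6}
Tree: B1–B2, B2–B3, B3–B4
Each bag holds 3 vertices, so the decomposition has width 2, which upper-bounds the treewidth. For the lower bound, G contains the cycle 4–2–5–6–4, so G is not a forest; only forests have treewidth ≤ 1, hence tw(G) ≥ 2. The upper and lower bounds meet at 2, so that is the treewidth.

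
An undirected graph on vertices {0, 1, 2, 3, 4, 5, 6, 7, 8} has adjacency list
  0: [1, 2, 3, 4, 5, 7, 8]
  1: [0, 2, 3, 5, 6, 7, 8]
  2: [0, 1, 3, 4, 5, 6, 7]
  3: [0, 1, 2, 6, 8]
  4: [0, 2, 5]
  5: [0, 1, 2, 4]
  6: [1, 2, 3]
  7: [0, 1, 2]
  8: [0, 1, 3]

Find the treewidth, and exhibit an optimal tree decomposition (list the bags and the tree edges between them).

Treewidth 3.
One optimal decomposition is:
Bags: B1 = {0, 1, 2, 3}  B2 = {0, 1, 3, 8}  B3 = {0, 1, 2, 5}  B4 = {0, 1, 2, 7}  B5 = {0, 2, 4, 5}  B6 = {1, 2, 3, 6}
Tree: B1–B2, B1–B3, B1–B4, B3–B5, B1–B6

The largest bag has 4 vertices, giving width 3; this decomposition certifies tw(G) ≤ 3. Conversely, {0, 1, 3, 8} is a clique of size 4, and the vertices of any clique must share a bag in every tree decomposition; so some bag has ≥ 4 vertices and tw(G) ≥ 3. Hence tw(G) = 3 exactly.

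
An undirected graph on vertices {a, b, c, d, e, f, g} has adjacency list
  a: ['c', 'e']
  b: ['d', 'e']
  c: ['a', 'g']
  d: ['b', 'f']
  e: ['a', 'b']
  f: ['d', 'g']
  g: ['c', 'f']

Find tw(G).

2

A width-2 tree decomposition is:
Bags: B1 = {a, b, e}  B2 = {a, b, c}  B3 = {b, c, g}  B4 = {b, f, g}  B5 = {b, d, f}
Tree: B1–B2, B2–B3, B3–B4, B4–B5
Every bag has size at most 3, so the width is 3 − 1 = 2 and tw(G) ≤ 2. The edges b–e–a–c–g–f–d–b form a cycle, so G is not a tree and its treewidth is at least 2. Therefore the treewidth is 2.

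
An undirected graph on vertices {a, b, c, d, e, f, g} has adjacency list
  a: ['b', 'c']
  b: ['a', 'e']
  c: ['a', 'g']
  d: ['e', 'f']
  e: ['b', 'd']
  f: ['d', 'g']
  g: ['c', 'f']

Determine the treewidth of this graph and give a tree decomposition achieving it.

Treewidth 2.
One such decomposition:
Bags: B1 = {a, b, c}  B2 = {b, c, e}  B3 = {c, d, e}  B4 = {c, d, f}  B5 = {c, f, g}
Tree: B1–B2, B2–B3, B3–B4, B4–B5

Each bag holds 3 vertices, so the decomposition has width 2, which upper-bounds the treewidth. The edges c–a–b–e–d–f–g–c form a cycle, so G is not a tree and its treewidth is at least 2. Hence tw(G) = 2 exactly.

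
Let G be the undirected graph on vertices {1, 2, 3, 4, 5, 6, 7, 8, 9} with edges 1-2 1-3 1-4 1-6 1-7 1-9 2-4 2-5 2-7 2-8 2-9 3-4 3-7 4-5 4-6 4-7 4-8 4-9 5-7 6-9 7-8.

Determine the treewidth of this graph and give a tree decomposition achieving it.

Every bag has size at most 4, so the width is 4 − 1 = 3 and tw(G) ≤ 3. For the lower bound, the 4 vertices {2, 4, 7, 8} are pairwise adjacent, and any tree decomposition puts a clique entirely inside one bag — forcing width ≥ 3. Therefore the treewidth is 3.

Treewidth 3.
Bags: B1 = {1, 2, 4, 7}  B2 = {1, 2, 4, 9}  B3 = {2, 4, 7, 8}  B4 = {1, 4, 6, 9}  B5 = {1, 3, 4, 7}  B6 = {2, 4, 5, 7}
Tree: B1–B2, B1–B3, B2–B4, B1–B5, B1–B6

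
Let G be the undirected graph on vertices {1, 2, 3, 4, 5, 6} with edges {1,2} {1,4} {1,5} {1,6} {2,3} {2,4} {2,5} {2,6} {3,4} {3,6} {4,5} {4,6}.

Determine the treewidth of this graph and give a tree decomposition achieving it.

Every bag has size at most 4, so the width is 4 − 1 = 3 and tw(G) ≤ 3. On the other hand G contains the 4-clique {1, 2, 4, 5}. A clique must lie in a single bag of any decomposition, so no decomposition can have width below 3. The upper and lower bounds meet at 3, so that is the treewidth.

Treewidth 3.
One optimal decomposition is:
Bags: B1 = {1, 2, 4, 6}  B2 = {1, 2, 4, 5}  B3 = {2, 3, 4, 6}
Tree: B1–B2, B1–B3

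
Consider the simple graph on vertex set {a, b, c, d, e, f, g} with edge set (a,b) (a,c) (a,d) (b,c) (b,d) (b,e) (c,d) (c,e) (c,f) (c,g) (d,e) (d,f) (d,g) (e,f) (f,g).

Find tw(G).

A width-3 tree decomposition is:
Bags: B1 = {a, b, c, d}  B2 = {b, c, d, e}  B3 = {c, d, e, f}  B4 = {c, d, f, g}
Tree: B1–B2, B2–B3, B3–B4
Each bag holds 4 vertices, so the decomposition has width 3, which upper-bounds the treewidth. Conversely, {a, b, c, d} is a clique of size 4, and the vertices of any clique must share a bag in every tree decomposition; so some bag has ≥ 4 vertices and tw(G) ≥ 3. Therefore the treewidth is 3.

3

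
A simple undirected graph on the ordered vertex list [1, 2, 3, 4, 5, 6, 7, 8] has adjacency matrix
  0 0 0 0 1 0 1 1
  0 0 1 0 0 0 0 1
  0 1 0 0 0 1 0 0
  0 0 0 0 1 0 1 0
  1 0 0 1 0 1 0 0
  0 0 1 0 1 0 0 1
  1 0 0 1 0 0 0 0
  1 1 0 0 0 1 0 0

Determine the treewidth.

2

A width-2 tree decomposition is:
Bags: B1 = {2, 3, 6}  B2 = {2, 6, 8}  B3 = {5, 6, 8}  B4 = {1, 5, 8}  B5 = {1, 4, 5}  B6 = {1, 4, 7}
Tree: B1–B2, B2–B3, B3–B4, B4–B5, B5–B6
The largest bag has 3 vertices, giving width 2; this decomposition certifies tw(G) ≤ 2. For the lower bound, G contains the cycle 3–2–8–6–3, so G is not a forest; only forests have treewidth ≤ 1, hence tw(G) ≥ 2. Hence tw(G) = 2 exactly.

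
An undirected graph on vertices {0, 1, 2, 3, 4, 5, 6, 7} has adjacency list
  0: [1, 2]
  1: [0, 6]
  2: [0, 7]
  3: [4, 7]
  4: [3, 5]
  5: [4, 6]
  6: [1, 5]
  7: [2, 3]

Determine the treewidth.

2

A width-2 tree decomposition is:
Bags: B1 = {4, 5, 6}  B2 = {3, 4, 6}  B3 = {3, 6, 7}  B4 = {2, 6, 7}  B5 = {0, 2, 6}  B6 = {0, 1, 6}
Tree: B1–B2, B2–B3, B3–B4, B4–B5, B5–B6
Each bag holds 3 vertices, so the decomposition has width 2, which upper-bounds the treewidth. For the lower bound, G contains the cycle 6–5–4–3–7–2–0–1–6, so G is not a forest; only forests have treewidth ≤ 1, hence tw(G) ≥ 2. The upper and lower bounds meet at 2, so that is the treewidth.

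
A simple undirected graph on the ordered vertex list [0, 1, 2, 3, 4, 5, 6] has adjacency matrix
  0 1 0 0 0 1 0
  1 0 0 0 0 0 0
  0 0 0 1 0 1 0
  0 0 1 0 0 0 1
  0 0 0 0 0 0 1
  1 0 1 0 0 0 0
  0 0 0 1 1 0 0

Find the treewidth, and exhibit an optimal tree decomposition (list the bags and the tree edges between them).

Every bag has size at most 2, so the width is 2 − 1 = 1 and tw(G) ≤ 1. G has an edge, so its treewidth is at least 1. Hence tw(G) = 1 exactly.

Treewidth 1.
Bags: B1 = {4, 6}  B2 = {3, 6}  B3 = {2, 3}  B4 = {2, 5}  B5 = {0, 5}  B6 = {0, 1}
Tree: B1–B2, B2–B3, B3–B4, B4–B5, B5–B6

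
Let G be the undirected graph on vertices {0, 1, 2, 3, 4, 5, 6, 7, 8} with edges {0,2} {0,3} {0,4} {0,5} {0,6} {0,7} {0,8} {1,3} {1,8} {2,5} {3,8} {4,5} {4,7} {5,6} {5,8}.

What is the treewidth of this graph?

A width-2 tree decomposition is:
Bags: B1 = {0, 5, 8}  B2 = {0, 2, 5}  B3 = {0, 3, 8}  B4 = {0, 4, 5}  B5 = {1, 3, 8}  B6 = {0, 5, 6}  B7 = {0, 4, 7}
Tree: B1–B2, B1–B3, B2–B4, B3–B5, B4–B6, B4–B7
Each bag holds 3 vertices, so the decomposition has width 2, which upper-bounds the treewidth. Conversely, {0, 3, 8} is a clique of size 3, and the vertices of any clique must share a bag in every tree decomposition; so some bag has ≥ 3 vertices and tw(G) ≥ 2. Hence tw(G) = 2 exactly.

2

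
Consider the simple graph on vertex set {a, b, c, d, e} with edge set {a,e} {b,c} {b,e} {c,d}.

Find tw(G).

A width-1 tree decomposition is:
Bags: B1 = {c, d}  B2 = {b, c}  B3 = {b, e}  B4 = {a, e}
Tree: B1–B2, B2–B3, B3–B4
The largest bag has 2 vertices, giving width 1; this decomposition certifies tw(G) ≤ 1. Any graph with an edge has treewidth ≥ 1, and G has the edge d–c. The upper and lower bounds meet at 1, so that is the treewidth.

1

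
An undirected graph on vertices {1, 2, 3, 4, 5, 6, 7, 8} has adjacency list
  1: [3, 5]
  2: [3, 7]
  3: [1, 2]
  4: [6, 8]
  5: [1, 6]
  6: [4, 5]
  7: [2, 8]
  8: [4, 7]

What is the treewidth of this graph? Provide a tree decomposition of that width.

Treewidth 2.
Bags: B1 = {2, 3, 7}  B2 = {3, 7, 8}  B3 = {3, 4, 8}  B4 = {3, 4, 6}  B5 = {3, 5, 6}  B6 = {1, 3, 5}
Tree: B1–B2, B2–B3, B3–B4, B4–B5, B5–B6

The largest bag has 3 vertices, giving width 2; this decomposition certifies tw(G) ≤ 2. The edges 3–2–7–8–4–6–5–1–3 form a cycle, so G is not a tree and its treewidth is at least 2. Therefore the treewidth is 2.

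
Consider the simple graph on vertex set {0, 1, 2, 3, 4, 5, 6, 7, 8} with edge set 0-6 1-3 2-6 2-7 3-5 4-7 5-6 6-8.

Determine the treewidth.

A width-1 tree decomposition is:
Bags: B1 = {5, 6}  B2 = {2, 6}  B3 = {3, 5}  B4 = {6, 8}  B5 = {2, 7}  B6 = {1, 3}  B7 = {0, 6}  B8 = {4, 7}
Tree: B1–B2, B1–B3, B1–B4, B2–B5, B3–B6, B1–B7, B5–B8
The largest bag has 2 vertices, giving width 1; this decomposition certifies tw(G) ≤ 1. G has an edge, so its treewidth is at least 1. Therefore the treewidth is 1.

1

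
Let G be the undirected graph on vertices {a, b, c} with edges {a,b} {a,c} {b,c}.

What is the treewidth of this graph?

2

A width-2 tree decomposition is:
Bags: B1 = {a, b, c}
Tree: (single bag)
With just one bag of size 3, the width is 3 − 1 = 2, so tw(G) ≤ 2. On the other hand G contains the 3-clique {a, b, c}. A clique must lie in a single bag of any decomposition, so no decomposition can have width below 2. Combining the bounds, tw(G) = 2.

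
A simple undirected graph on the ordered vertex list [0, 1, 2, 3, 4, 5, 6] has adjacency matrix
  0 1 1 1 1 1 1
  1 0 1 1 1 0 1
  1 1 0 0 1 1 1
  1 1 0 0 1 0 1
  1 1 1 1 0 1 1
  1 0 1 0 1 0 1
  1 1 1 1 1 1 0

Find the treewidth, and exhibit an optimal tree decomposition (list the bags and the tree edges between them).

Treewidth 4.
Bags: B1 = {0, 1, 2, 4, 6}  B2 = {0, 2, 4, 5, 6}  B3 = {0, 1, 3, 4, 6}
Tree: B1–B2, B1–B3

The largest bag has 5 vertices, giving width 4; this decomposition certifies tw(G) ≤ 4. On the other hand G contains the 5-clique {0, 1, 2, 4, 6}. A clique must lie in a single bag of any decomposition, so no decomposition can have width below 4. Combining the bounds, tw(G) = 4.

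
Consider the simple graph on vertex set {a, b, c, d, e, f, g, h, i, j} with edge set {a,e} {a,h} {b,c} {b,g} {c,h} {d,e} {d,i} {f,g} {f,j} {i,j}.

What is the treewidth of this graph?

2

A width-2 tree decomposition is:
Bags: B1 = {a, c, h}  B2 = {a, b, c}  B3 = {a, b, g}  B4 = {a, f, g}  B5 = {a, f, j}  B6 = {a, i, j}  B7 = {a, d, i}  B8 = {a, d, e}
Tree: B1–B2, B2–B3, B3–B4, B4–B5, B5–B6, B6–B7, B7–B8
The largest bag has 3 vertices, giving width 2; this decomposition certifies tw(G) ≤ 2. For the lower bound, G contains the cycle a–h–c–b–g–f–j–i–d–e–a, so G is not a forest; only forests have treewidth ≤ 1, hence tw(G) ≥ 2. Therefore the treewidth is 2.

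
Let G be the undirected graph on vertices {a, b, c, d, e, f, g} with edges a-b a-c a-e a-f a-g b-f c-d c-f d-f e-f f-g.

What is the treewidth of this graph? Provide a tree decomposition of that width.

Treewidth 2.
Bags: B1 = {a, b, f}  B2 = {a, e, f}  B3 = {a, c, f}  B4 = {c, d, f}  B5 = {a, f, g}
Tree: B1–B2, B1–B3, B3–B4, B1–B5

Every bag has size at most 3, so the width is 3 − 1 = 2 and tw(G) ≤ 2. On the other hand G contains the 3-clique {c, d, f}. A clique must lie in a single bag of any decomposition, so no decomposition can have width below 2. Combining the bounds, tw(G) = 2.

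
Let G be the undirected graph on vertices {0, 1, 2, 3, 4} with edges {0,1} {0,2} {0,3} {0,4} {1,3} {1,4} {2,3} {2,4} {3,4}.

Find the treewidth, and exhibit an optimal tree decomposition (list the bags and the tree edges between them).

The largest bag has 4 vertices, giving width 3; this decomposition certifies tw(G) ≤ 3. Conversely, {0, 1, 3, 4} is a clique of size 4, and the vertices of any clique must share a bag in every tree decomposition; so some bag has ≥ 4 vertices and tw(G) ≥ 3. Hence tw(G) = 3 exactly.

Treewidth 3.
Bags: B1 = {0, 1, 3, 4}  B2 = {0, 2, 3, 4}
Tree: B1–B2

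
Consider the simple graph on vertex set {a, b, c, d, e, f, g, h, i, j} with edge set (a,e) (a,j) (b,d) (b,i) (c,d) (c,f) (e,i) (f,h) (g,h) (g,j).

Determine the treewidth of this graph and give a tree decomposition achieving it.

Treewidth 2.
One such decomposition:
Bags: B1 = {f, g, h}  B2 = {f, g, j}  B3 = {a, f, j}  B4 = {a, e, f}  B5 = {e, f, i}  B6 = {b, f, i}  B7 = {b, d, f}  B8 = {c, d, f}
Tree: B1–B2, B2–B3, B3–B4, B4–B5, B5–B6, B6–B7, B7–B8

Each bag holds 3 vertices, so the decomposition has width 2, which upper-bounds the treewidth. For the lower bound, G contains the cycle f–h–g–j–a–e–i–b–d–c–f, so G is not a forest; only forests have treewidth ≤ 1, hence tw(G) ≥ 2. Combining the bounds, tw(G) = 2.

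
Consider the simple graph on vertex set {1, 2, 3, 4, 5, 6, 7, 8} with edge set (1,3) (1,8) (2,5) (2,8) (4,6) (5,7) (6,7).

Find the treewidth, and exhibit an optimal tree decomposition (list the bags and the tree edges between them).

Every bag has size at most 2, so the width is 2 − 1 = 1 and tw(G) ≤ 1. Since G has at least one edge (e.g. 3–1), it is not an edgeless graph, so tw(G) ≥ 1. Combining the bounds, tw(G) = 1.

Treewidth 1.
Bags: B1 = {1, 3}  B2 = {1, 8}  B3 = {2, 8}  B4 = {2, 5}  B5 = {5, 7}  B6 = {6, 7}  B7 = {4, 6}
Tree: B1–B2, B2–B3, B3–B4, B4–B5, B5–B6, B6–B7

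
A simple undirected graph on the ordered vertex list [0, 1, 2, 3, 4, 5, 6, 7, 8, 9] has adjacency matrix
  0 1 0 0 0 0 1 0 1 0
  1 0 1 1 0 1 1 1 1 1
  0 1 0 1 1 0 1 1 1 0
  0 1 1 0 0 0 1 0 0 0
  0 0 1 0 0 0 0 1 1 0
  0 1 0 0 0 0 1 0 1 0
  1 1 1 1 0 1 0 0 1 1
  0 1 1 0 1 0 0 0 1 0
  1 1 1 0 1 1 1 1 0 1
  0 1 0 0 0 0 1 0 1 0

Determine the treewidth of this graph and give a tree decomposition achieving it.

Treewidth 3.
One optimal decomposition is:
Bags: B1 = {1, 2, 6, 8}  B2 = {1, 2, 3, 6}  B3 = {1, 2, 7, 8}  B4 = {0, 1, 6, 8}  B5 = {2, 4, 7, 8}  B6 = {1, 5, 6, 8}  B7 = {1, 6, 8, 9}
Tree: B1–B2, B1–B3, B1–B4, B3–B5, B4–B6, B6–B7

The largest bag has 4 vertices, giving width 3; this decomposition certifies tw(G) ≤ 3. On the other hand G contains the 4-clique {0, 1, 6, 8}. A clique must lie in a single bag of any decomposition, so no decomposition can have width below 3. Combining the bounds, tw(G) = 3.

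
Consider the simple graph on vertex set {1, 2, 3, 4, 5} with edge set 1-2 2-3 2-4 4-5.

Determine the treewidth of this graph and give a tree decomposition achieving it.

The largest bag has 2 vertices, giving width 1; this decomposition certifies tw(G) ≤ 1. G has an edge, so its treewidth is at least 1. Therefore the treewidth is 1.

Treewidth 1.
Bags: B1 = {2, 4}  B2 = {4, 5}  B3 = {1, 2}  B4 = {2, 3}
Tree: B1–B2, B1–B3, B3–B4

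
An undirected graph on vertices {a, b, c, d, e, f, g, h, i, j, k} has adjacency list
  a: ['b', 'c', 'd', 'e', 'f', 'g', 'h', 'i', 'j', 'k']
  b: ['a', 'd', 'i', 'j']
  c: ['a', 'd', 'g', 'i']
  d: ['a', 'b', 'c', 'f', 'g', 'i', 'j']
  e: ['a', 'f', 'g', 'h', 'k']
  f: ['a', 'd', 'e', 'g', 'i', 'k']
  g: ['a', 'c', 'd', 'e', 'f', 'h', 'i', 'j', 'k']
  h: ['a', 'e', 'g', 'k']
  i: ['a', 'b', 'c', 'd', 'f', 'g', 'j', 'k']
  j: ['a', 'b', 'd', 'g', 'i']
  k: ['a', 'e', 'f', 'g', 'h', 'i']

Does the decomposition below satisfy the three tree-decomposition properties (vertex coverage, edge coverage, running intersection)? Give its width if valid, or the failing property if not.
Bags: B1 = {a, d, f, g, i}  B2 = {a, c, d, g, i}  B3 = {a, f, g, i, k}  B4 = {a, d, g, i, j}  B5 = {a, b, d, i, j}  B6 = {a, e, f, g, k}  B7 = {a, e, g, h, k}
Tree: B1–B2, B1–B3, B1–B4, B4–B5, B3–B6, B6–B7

Yes; width 4.

Checking the three conditions: (i) the bags cover all of {a, b, c, d, e, f, g, h, i, j, k}; (ii) for each edge, some bag contains both endpoints; (iii) the bags containing any fixed vertex form a subtree. All hold, so the decomposition is valid with width 5 − 1 = 4.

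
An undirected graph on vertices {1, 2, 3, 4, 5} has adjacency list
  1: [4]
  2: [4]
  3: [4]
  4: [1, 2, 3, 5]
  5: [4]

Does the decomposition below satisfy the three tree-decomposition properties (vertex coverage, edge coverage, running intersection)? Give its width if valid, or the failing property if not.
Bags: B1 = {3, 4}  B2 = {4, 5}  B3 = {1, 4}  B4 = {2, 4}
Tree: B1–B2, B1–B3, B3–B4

Yes; width 1.

Every vertex of G appears in some bag (union = {1, 2, 3, 4, 5}); every edge is covered by a bag; and for each vertex v the set of bags containing v is connected in the bag tree. The decomposition is therefore valid. The largest bag has 2 vertices, so the width is 1.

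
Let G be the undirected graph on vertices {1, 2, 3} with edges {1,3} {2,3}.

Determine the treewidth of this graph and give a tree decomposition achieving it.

Treewidth 1.
One optimal decomposition is:
Bags: B1 = {2, 3}  B2 = {1, 3}
Tree: B1–B2

The largest bag has 2 vertices, giving width 1; this decomposition certifies tw(G) ≤ 1. Since G has at least one edge (e.g. 3–2), it is not an edgeless graph, so tw(G) ≥ 1. The upper and lower bounds meet at 1, so that is the treewidth.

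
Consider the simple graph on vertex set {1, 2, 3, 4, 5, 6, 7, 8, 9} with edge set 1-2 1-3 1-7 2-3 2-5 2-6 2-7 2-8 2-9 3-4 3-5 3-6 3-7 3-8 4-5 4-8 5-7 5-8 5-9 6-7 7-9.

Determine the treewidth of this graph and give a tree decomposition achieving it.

Treewidth 3.
One such decomposition:
Bags: B1 = {2, 3, 5, 7}  B2 = {2, 5, 7, 9}  B3 = {2, 3, 6, 7}  B4 = {2, 3, 5, 8}  B5 = {1, 2, 3, 7}  B6 = {3, 4, 5, 8}
Tree: B1–B2, B1–B3, B1–B4, B1–B5, B4–B6

Every bag has size at most 4, so the width is 4 − 1 = 3 and tw(G) ≤ 3. Conversely, {2, 5, 7, 9} is a clique of size 4, and the vertices of any clique must share a bag in every tree decomposition; so some bag has ≥ 4 vertices and tw(G) ≥ 3. Hence tw(G) = 3 exactly.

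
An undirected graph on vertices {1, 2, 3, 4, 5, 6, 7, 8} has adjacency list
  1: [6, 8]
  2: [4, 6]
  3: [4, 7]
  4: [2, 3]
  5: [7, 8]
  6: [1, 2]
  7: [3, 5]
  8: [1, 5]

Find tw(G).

2

A width-2 tree decomposition is:
Bags: B1 = {1, 6, 8}  B2 = {2, 6, 8}  B3 = {2, 4, 8}  B4 = {3, 4, 8}  B5 = {3, 7, 8}  B6 = {5, 7, 8}
Tree: B1–B2, B2–B3, B3–B4, B4–B5, B5–B6
Every bag has size at most 3, so the width is 3 − 1 = 2 and tw(G) ≤ 2. The edges 8–1–6–2–4–3–7–5–8 form a cycle, so G is not a tree and its treewidth is at least 2. Hence tw(G) = 2 exactly.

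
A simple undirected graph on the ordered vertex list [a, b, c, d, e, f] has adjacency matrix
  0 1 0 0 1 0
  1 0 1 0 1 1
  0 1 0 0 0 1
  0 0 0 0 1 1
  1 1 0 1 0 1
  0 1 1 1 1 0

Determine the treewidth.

2

A width-2 tree decomposition is:
Bags: B1 = {b, e, f}  B2 = {a, b, e}  B3 = {d, e, f}  B4 = {b, c, f}
Tree: B1–B2, B1–B3, B1–B4
The largest bag has 3 vertices, giving width 2; this decomposition certifies tw(G) ≤ 2. Conversely, {a, b, e} is a clique of size 3, and the vertices of any clique must share a bag in every tree decomposition; so some bag has ≥ 3 vertices and tw(G) ≥ 2. Combining the bounds, tw(G) = 2.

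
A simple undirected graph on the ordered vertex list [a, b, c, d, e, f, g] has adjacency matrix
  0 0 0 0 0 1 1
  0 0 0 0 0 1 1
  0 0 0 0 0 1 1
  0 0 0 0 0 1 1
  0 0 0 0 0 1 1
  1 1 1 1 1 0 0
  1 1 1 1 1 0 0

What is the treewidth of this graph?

A width-2 tree decomposition is:
Bags: B1 = {e, f, g}  B2 = {d, f, g}  B3 = {a, f, g}  B4 = {b, f, g}  B5 = {c, f, g}
Tree: B1–B2, B2–B3, B3–B4, B4–B5
Each bag holds 3 vertices, so the decomposition has width 2, which upper-bounds the treewidth. Since f–e–g–d–f is a cycle in G, G is not acyclic. Forests are exactly the graphs of treewidth ≤ 1, so tw(G) ≥ 2. The upper and lower bounds meet at 2, so that is the treewidth.

2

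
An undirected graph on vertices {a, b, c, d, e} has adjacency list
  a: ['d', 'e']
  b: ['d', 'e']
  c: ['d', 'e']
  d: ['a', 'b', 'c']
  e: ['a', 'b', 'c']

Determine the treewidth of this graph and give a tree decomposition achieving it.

Treewidth 2.
One such decomposition:
Bags: B1 = {b, d, e}  B2 = {a, d, e}  B3 = {c, d, e}
Tree: B1–B2, B2–B3

Each bag holds 3 vertices, so the decomposition has width 2, which upper-bounds the treewidth. For the lower bound, G contains the cycle d–b–e–a–d, so G is not a forest; only forests have treewidth ≤ 1, hence tw(G) ≥ 2. Combining the bounds, tw(G) = 2.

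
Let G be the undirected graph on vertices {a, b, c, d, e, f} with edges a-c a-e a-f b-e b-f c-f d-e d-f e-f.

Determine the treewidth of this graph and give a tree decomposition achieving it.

Treewidth 2.
One optimal decomposition is:
Bags: B1 = {d, e, f}  B2 = {a, e, f}  B3 = {a, c, f}  B4 = {b, e, f}
Tree: B1–B2, B2–B3, B1–B4

Each bag holds 3 vertices, so the decomposition has width 2, which upper-bounds the treewidth. For the lower bound, the 3 vertices {d, e, f} are pairwise adjacent, and any tree decomposition puts a clique entirely inside one bag — forcing width ≥ 2. Therefore the treewidth is 2.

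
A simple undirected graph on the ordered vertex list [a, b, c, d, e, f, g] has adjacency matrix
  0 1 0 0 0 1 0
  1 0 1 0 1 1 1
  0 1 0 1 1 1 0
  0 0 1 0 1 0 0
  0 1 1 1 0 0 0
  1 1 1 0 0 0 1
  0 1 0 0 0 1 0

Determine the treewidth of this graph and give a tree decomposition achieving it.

Treewidth 2.
One optimal decomposition is:
Bags: B1 = {b, c, e}  B2 = {b, c, f}  B3 = {a, b, f}  B4 = {b, f, g}  B5 = {c, d, e}
Tree: B1–B2, B2–B3, B3–B4, B1–B5

Every bag has size at most 3, so the width is 3 − 1 = 2 and tw(G) ≤ 2. Conversely, {c, d, e} is a clique of size 3, and the vertices of any clique must share a bag in every tree decomposition; so some bag has ≥ 3 vertices and tw(G) ≥ 2. Combining the bounds, tw(G) = 2.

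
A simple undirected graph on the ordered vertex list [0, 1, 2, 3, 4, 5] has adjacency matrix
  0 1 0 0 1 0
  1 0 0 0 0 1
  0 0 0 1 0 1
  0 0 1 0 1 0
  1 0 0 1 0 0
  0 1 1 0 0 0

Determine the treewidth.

A width-2 tree decomposition is:
Bags: B1 = {0, 3, 4}  B2 = {0, 2, 3}  B3 = {0, 2, 5}  B4 = {0, 1, 5}
Tree: B1–B2, B2–B3, B3–B4
Each bag holds 3 vertices, so the decomposition has width 2, which upper-bounds the treewidth. For the lower bound, G contains the cycle 0–4–3–2–5–1–0, so G is not a forest; only forests have treewidth ≤ 1, hence tw(G) ≥ 2. Hence tw(G) = 2 exactly.

2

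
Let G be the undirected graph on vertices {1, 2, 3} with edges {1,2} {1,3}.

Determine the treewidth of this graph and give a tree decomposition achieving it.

Every bag has size at most 2, so the width is 2 − 1 = 1 and tw(G) ≤ 1. Since G has at least one edge (e.g. 3–1), it is not an edgeless graph, so tw(G) ≥ 1. Therefore the treewidth is 1.

Treewidth 1.
Bags: B1 = {1, 3}  B2 = {1, 2}
Tree: B1–B2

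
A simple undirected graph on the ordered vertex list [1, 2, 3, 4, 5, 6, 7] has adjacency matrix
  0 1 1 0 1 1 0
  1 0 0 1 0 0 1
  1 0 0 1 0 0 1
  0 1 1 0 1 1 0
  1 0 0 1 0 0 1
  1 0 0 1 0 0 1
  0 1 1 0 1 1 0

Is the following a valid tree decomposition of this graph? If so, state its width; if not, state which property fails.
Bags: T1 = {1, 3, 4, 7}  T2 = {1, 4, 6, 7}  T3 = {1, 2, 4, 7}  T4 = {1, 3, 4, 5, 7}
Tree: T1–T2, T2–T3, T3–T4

A tree decomposition must satisfy three properties: every vertex lies in some bag; for every edge, both endpoints lie together in some bag; and for every vertex, the bags containing it form a connected subtree. Here bags containing vertex 3 are not connected in the tree, so the decomposition is invalid.

No — bags containing vertex 3 are not connected in the tree.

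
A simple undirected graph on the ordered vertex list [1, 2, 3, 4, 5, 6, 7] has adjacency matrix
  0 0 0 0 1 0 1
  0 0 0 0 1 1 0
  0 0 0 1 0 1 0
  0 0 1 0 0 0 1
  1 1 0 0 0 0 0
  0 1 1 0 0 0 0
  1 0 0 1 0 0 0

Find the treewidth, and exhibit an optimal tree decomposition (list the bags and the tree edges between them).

Treewidth 2.
One such decomposition:
Bags: B1 = {1, 4, 7}  B2 = {1, 3, 4}  B3 = {1, 3, 6}  B4 = {1, 2, 6}  B5 = {1, 2, 5}
Tree: B1–B2, B2–B3, B3–B4, B4–B5

Each bag holds 3 vertices, so the decomposition has width 2, which upper-bounds the treewidth. For the lower bound, G contains the cycle 1–7–4–3–6–2–5–1, so G is not a forest; only forests have treewidth ≤ 1, hence tw(G) ≥ 2. The upper and lower bounds meet at 2, so that is the treewidth.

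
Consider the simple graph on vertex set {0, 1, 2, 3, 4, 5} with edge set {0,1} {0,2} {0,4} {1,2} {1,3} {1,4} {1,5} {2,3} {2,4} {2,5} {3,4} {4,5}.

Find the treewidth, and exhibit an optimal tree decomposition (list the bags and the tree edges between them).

Treewidth 3.
One such decomposition:
Bags: B1 = {0, 1, 2, 4}  B2 = {1, 2, 4, 5}  B3 = {1, 2, 3, 4}
Tree: B1–B2, B2–B3

The largest bag has 4 vertices, giving width 3; this decomposition certifies tw(G) ≤ 3. For the lower bound, the 4 vertices {0, 1, 2, 4} are pairwise adjacent, and any tree decomposition puts a clique entirely inside one bag — forcing width ≥ 3. The upper and lower bounds meet at 3, so that is the treewidth.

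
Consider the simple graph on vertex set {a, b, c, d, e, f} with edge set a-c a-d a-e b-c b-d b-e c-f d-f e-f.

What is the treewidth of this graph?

A width-3 tree decomposition is:
Bags: B1 = {a, c, d, e}  B2 = {c, d, e, f}  B3 = {b, c, d, e}
Tree: B1–B2, B2–B3
The largest bag has 4 vertices, giving width 3; this decomposition certifies tw(G) ≤ 3. For the lower bound: the 4 vertex sets {a,e}, {d,f}, {c}, {b} are disjoint, each induces a connected subgraph, and every pair is joined by at least one edge of G. Contracting each set to a single vertex therefore yields K_{4} as a minor, and since treewidth is minor-monotone, tw(G) ≥ tw(K_{4}) = 3. Therefore the treewidth is 3.

3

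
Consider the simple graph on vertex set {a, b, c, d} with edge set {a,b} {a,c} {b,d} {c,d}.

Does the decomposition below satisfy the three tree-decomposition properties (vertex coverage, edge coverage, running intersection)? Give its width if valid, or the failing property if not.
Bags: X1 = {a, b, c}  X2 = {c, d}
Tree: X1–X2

A tree decomposition must satisfy three properties: every vertex lies in some bag; for every edge, both endpoints lie together in some bag; and for every vertex, the bags containing it form a connected subtree. Here edge (b,d) lies in no bag, so the decomposition is invalid.

No — edge (b,d) lies in no bag.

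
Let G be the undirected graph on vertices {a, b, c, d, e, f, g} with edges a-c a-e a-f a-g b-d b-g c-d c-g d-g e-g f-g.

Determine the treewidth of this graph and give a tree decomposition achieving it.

The largest bag has 3 vertices, giving width 2; this decomposition certifies tw(G) ≤ 2. Conversely, {c, d, g} is a clique of size 3, and the vertices of any clique must share a bag in every tree decomposition; so some bag has ≥ 3 vertices and tw(G) ≥ 2. Hence tw(G) = 2 exactly.

Treewidth 2.
One such decomposition:
Bags: B1 = {a, c, g}  B2 = {c, d, g}  B3 = {a, e, g}  B4 = {b, d, g}  B5 = {a, f, g}
Tree: B1–B2, B1–B3, B2–B4, B3–B5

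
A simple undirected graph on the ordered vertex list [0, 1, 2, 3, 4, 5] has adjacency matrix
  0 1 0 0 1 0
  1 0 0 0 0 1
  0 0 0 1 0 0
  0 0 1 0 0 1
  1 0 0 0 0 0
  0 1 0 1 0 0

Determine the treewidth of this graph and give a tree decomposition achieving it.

The largest bag has 2 vertices, giving width 1; this decomposition certifies tw(G) ≤ 1. Since G has at least one edge (e.g. 4–0), it is not an edgeless graph, so tw(G) ≥ 1. Therefore the treewidth is 1.

Treewidth 1.
One optimal decomposition is:
Bags: B1 = {0, 4}  B2 = {0, 1}  B3 = {1, 5}  B4 = {3, 5}  B5 = {2, 3}
Tree: B1–B2, B2–B3, B3–B4, B4–B5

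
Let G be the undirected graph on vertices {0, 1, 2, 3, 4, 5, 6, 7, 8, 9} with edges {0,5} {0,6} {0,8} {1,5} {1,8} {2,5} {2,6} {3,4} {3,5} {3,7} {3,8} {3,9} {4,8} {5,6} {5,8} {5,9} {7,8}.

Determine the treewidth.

A width-2 tree decomposition is:
Bags: B1 = {3, 5, 8}  B2 = {1, 5, 8}  B3 = {3, 4, 8}  B4 = {0, 5, 8}  B5 = {3, 7, 8}  B6 = {3, 5, 9}  B7 = {0, 5, 6}  B8 = {2, 5, 6}
Tree: B1–B2, B1–B3, B1–B4, B3–B5, B1–B6, B4–B7, B7–B8
Every bag has size at most 3, so the width is 3 − 1 = 2 and tw(G) ≤ 2. Conversely, {3, 4, 8} is a clique of size 3, and the vertices of any clique must share a bag in every tree decomposition; so some bag has ≥ 3 vertices and tw(G) ≥ 2. Therefore the treewidth is 2.

2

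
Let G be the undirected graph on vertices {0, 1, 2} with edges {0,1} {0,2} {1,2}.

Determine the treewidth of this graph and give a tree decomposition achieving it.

A single bag containing all 3 vertices is trivially a valid decomposition of width 2. For the lower bound, the 3 vertices {0, 1, 2} are pairwise adjacent, and any tree decomposition puts a clique entirely inside one bag — forcing width ≥ 2. Combining the bounds, tw(G) = 2.

Treewidth 2.
One such decomposition:
Bags: B1 = {0, 1, 2}
Tree: (single bag)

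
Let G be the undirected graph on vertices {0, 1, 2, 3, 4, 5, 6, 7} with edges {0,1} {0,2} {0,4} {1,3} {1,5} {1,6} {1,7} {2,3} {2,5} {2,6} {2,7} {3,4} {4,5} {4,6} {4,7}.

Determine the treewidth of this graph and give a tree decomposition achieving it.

The largest bag has 4 vertices, giving width 3; this decomposition certifies tw(G) ≤ 3. For the lower bound: the 4 vertex sets {4,7}, {0,1}, {2}, {3} are disjoint, each induces a connected subgraph, and every pair is joined by at least one edge of G. Contracting each set to a single vertex therefore yields K_{4} as a minor, and since treewidth is minor-monotone, tw(G) ≥ tw(K_{4}) = 3. Hence tw(G) = 3 exactly.

Treewidth 3.
One such decomposition:
Bags: B1 = {1, 2, 4, 7}  B2 = {0, 1, 2, 4}  B3 = {1, 2, 3, 4}  B4 = {1, 2, 4, 5}  B5 = {1, 2, 4, 6}
Tree: B1–B2, B2–B3, B3–B4, B4–B5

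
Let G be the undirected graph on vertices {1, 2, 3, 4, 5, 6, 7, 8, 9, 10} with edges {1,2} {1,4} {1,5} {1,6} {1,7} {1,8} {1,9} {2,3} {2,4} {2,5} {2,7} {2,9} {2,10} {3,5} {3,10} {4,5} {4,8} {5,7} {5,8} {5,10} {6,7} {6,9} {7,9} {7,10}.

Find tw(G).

3

A width-3 tree decomposition is:
Bags: B1 = {1, 2, 4, 5}  B2 = {1, 4, 5, 8}  B3 = {1, 2, 5, 7}  B4 = {2, 5, 7, 10}  B5 = {2, 3, 5, 10}  B6 = {1, 2, 7, 9}  B7 = {1, 6, 7, 9}
Tree: B1–B2, B1–B3, B3–B4, B4–B5, B3–B6, B6–B7
The largest bag has 4 vertices, giving width 3; this decomposition certifies tw(G) ≤ 3. Conversely, {1, 4, 5, 8} is a clique of size 4, and the vertices of any clique must share a bag in every tree decomposition; so some bag has ≥ 4 vertices and tw(G) ≥ 3. The upper and lower bounds meet at 3, so that is the treewidth.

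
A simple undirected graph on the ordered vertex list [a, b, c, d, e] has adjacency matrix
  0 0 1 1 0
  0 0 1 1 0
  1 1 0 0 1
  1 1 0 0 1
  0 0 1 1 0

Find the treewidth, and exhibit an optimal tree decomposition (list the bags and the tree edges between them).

The largest bag has 3 vertices, giving width 2; this decomposition certifies tw(G) ≤ 2. The edges b–d–a–c–b form a cycle, so G is not a tree and its treewidth is at least 2. Combining the bounds, tw(G) = 2.

Treewidth 2.
Bags: B1 = {b, c, d}  B2 = {a, c, d}  B3 = {c, d, e}
Tree: B1–B2, B2–B3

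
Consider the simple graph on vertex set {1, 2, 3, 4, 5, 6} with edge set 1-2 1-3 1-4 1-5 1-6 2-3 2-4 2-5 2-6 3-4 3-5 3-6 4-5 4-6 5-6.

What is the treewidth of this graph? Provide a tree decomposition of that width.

Treewidth 5.
One optimal decomposition is:
Bags: B1 = {1, 2, 3, 4, 5, 6}
Tree: (single bag)

A single bag containing all 6 vertices is trivially a valid decomposition of width 5. On the other hand G contains the 6-clique {1, 2, 3, 4, 5, 6}. A clique must lie in a single bag of any decomposition, so no decomposition can have width below 5. Hence tw(G) = 5 exactly.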